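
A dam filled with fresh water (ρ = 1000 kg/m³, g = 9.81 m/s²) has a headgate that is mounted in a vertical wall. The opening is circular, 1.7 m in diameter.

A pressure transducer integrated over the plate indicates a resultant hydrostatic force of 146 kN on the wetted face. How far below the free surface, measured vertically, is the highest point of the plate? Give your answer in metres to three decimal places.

d_top ≈ 5.707 m

γ = ρg = 1000 × 9.81 = 9810 N/m³ = 9.81 kN/m³.
A = π(0.85)² = 2.2698 m².
From F = γ·h_c·A, the centroid depth is h_c = 146/(9.81 × 2.2698) = 6.55687 m.
The centroid is at the centre, 0.85 m below the top of the plate, so the highest point sits at h_top = 6.55687 − 0.85 = 5.70687 m below the surface.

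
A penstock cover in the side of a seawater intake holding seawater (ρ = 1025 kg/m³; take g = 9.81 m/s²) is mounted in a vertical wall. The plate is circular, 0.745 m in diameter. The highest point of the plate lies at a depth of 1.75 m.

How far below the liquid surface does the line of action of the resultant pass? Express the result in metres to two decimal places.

γ = ρg = 1025 × 9.81 / 1000 = 10.05525 kN/m³.
The centroid is at the centre, 0.3725 m below the top of the plate, so the centroid depth is h_c = 1.75 + 0.3725 = 2.1225 m.
A = π(0.3725)² = 0.435916 m².
Resultant F = γ·h_c·A = 10.05525 × 2.1225 × 0.435916 = 9.30344 kN.
I_c = πr⁴/4 = π × 0.3725⁴/4 = 0.0151215 m⁴.
Centre of pressure: y_p = y_c + I_c/(y_c·A) = 2.1225 + 0.0151215/(2.1225 × 0.435916) = 2.1225 + 0.0163435 = 2.13884 m along the plane.

h_p = 2.14 m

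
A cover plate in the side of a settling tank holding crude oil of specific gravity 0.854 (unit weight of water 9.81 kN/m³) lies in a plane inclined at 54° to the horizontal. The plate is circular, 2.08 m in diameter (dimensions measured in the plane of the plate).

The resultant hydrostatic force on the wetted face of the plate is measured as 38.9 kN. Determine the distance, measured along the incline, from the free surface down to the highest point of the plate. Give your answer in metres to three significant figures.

y_top ≈ 0.649 m

γ = 0.854 × 9.81 = 8.37774 kN/m³.
A = π(1.04)² = 3.39795 m².
From F = γ·h_c·A, the centroid depth is h_c = 38.9/(8.37774 × 3.39795) = 1.36649 m.
Let θ = 54° be the plate's angle to the horizontal; measure y along the incline from where the plane meets the free surface. Vertical depth h = y·sinθ with sinθ = 0.809017.
Along the incline, y_c = h_c/sinθ = 1.36649/0.809017 = 1.68907 m.
The centroid is at the centre, 1.04 m below the top of the plate, so the highest point sits at y_top = 1.68907 − 1.04 = 0.64907 m along the incline.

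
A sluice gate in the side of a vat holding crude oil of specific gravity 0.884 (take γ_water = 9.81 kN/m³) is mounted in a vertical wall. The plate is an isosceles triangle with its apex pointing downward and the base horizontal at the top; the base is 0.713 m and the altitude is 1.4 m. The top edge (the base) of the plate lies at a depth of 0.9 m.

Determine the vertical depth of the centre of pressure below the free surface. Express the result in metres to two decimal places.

h_p = 1.45 m

γ = 0.884 × 9.81 = 8.67204 kN/m³.
With the apex down, the centroid sits h/3 = 1.4/3 = 0.466667 m below the base (the top edge), so the centroid depth is h_c = 0.9 + 0.466667 = 1.36667 m.
A = ½ × 0.713 × 1.4 = 0.4991 m².
Resultant F = γ·h_c·A = 8.67204 × 1.36667 × 0.4991 = 5.91524 kN.
I_c = b·h³/36 = 0.713 × 1.4³/36 = 0.0543464 m⁴.
Centre of pressure: y_p = y_c + I_c/(y_c·A) = 1.36667 + 0.0543464/(1.36667 × 0.4991) = 1.36667 + 0.0796745 = 1.44634 m along the plane.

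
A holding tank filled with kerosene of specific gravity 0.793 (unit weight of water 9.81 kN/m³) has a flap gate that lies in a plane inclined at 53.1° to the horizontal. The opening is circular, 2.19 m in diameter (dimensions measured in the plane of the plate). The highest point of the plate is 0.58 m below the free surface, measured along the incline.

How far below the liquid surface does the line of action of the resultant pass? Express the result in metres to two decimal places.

h_p = 1.48 m

γ = 0.793 × 9.81 = 7.77933 kN/m³.
Let θ = 53.1° be the plate's angle to the horizontal; measure y along the incline from where the plane meets the free surface. Vertical depth h = y·sinθ with sinθ = 0.799685.
The centroid is at the centre, 1.095 m below the top of the plate, so y_c = 0.58 + 1.095 = 1.675 m and h_c = 1.675 × 0.799685 = 1.33947 m.
A = π(1.095)² = 3.76685 m².
Resultant F = γ·h_c·A = 7.77933 × 1.33947 × 3.76685 = 39.2513 kN.
I_c = πr⁴/4 = π × 1.095⁴/4 = 1.12914 m⁴.
Centre of pressure: y_p = y_c + I_c/(y_c·A) = 1.675 + 1.12914/(1.675 × 3.76685) = 1.675 + 0.178959 = 1.85396 m along the plane.
Vertically, h_p = y_p·sinθ = 1.85396 × 0.799685 = 1.48258 m.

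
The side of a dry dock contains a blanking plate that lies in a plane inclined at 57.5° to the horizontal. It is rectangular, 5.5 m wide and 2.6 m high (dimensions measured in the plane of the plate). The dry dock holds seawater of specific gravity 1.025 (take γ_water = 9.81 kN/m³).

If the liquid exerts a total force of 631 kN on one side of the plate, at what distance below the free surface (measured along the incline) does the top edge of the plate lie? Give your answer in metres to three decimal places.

y_top ≈ 3.903 m

γ = 1.025 × 9.81 = 10.05525 kN/m³.
A = 5.5 × 2.6 = 14.3 m².
From F = γ·h_c·A, the centroid depth is h_c = 631/(10.05525 × 14.3) = 4.38834 m.
Let θ = 57.5° be the plate's angle to the horizontal; measure y along the incline from where the plane meets the free surface. Vertical depth h = y·sinθ with sinθ = 0.843391.
Along the incline, y_c = h_c/sinθ = 4.38834/0.843391 = 5.20321 m.
The centroid lies 2.6/2 = 1.3 m below the top edge, so the top edge sits at y_top = 5.20321 − 1.3 = 3.90321 m along the incline.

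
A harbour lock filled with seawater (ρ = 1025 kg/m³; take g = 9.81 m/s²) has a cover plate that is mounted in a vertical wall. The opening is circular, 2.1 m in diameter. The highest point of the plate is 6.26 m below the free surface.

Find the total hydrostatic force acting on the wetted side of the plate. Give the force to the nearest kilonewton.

F ≈ 255 kN

γ = ρg = 1025 × 9.81 / 1000 = 10.05525 kN/m³.
The centroid is at the centre, 1.05 m below the top of the plate, so the centroid depth is h_c = 6.26 + 1.05 = 7.31 m.
A = π(1.05)² = 3.46361 m².
Resultant F = γ·h_c·A = 10.05525 × 7.31 × 3.46361 = 254.589 kN.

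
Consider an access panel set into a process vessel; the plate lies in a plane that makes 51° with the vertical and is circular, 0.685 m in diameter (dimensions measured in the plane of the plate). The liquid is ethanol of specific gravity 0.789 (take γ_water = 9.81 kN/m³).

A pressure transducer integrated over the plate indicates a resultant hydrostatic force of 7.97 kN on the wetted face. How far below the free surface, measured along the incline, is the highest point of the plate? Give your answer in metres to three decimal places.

γ = 0.789 × 9.81 = 7.74009 kN/m³.
A = π(0.3425)² = 0.368528 m².
From F = γ·h_c·A, the centroid depth is h_c = 7.97/(7.74009 × 0.368528) = 2.7941 m.
The plate makes 51° with the vertical, i.e. θ = 90° − 51° = 39° to the horizontal. Measuring y along the incline from the free-surface line, vertical depth h = y·sinθ with sinθ = 0.629320.
Along the incline, y_c = h_c/sinθ = 2.7941/0.629320 = 4.43987 m.
The centroid is at the centre, 0.3425 m below the top of the plate, so the highest point sits at y_top = 4.43987 − 0.3425 = 4.09737 m along the incline.

y_top ≈ 4.097 m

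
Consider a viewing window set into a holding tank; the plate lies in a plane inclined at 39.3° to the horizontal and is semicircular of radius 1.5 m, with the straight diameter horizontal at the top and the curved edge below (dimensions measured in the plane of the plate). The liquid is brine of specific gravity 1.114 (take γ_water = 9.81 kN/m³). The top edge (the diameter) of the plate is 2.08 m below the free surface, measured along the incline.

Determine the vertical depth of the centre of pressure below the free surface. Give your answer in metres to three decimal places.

γ = 1.114 × 9.81 = 10.92834 kN/m³.
Let θ = 39.3° be the plate's angle to the horizontal; measure y along the incline from where the plane meets the free surface. Vertical depth h = y·sinθ with sinθ = 0.633381.
The centroid of a semicircle lies 4r/(3π) = 0.63662 m from the diameter, here below the top edge, so y_c = 2.08 + 0.63662 = 2.71662 m and h_c = 2.71662 × 0.633381 = 1.72066 m.
A = πr²/2 = π × 1.5²/2 = 3.53429 m².
Resultant F = γ·h_c·A = 10.92834 × 1.72066 × 3.53429 = 66.4586 kN.
I_c = (π/8 − 8/(9π))·r⁴ = 0.109757 × 1.5⁴ = 0.555645 m⁴.
Centre of pressure: y_p = y_c + I_c/(y_c·A) = 2.71662 + 0.555645/(2.71662 × 3.53429) = 2.71662 + 0.0578717 = 2.77449 m along the plane.
Vertically, h_p = y_p·sinθ = 2.77449 × 0.633381 = 1.75731 m.

h_p = 1.757 m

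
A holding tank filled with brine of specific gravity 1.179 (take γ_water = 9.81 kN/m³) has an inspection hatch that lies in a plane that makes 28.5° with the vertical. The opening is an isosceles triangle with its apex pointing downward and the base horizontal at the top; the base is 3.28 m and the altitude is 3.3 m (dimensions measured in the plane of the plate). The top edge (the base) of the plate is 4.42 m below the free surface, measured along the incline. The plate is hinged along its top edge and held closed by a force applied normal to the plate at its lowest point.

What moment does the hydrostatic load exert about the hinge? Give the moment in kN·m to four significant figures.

γ = 1.179 × 9.81 = 11.56599 kN/m³.
The plate makes 28.5° with the vertical, i.e. θ = 90° − 28.5° = 61.5° to the horizontal. Measuring y along the incline from the free-surface line, vertical depth h = y·sinθ with sinθ = 0.878817.
With the apex down, the centroid sits h/3 = 3.3/3 = 1.1 m below the base (the top edge), so y_c = 4.42 + 1.1 = 5.52 m and h_c = 5.52 × 0.878817 = 4.85107 m.
A = ½ × 3.28 × 3.3 = 5.412 m².
Resultant F = γ·h_c·A = 11.56599 × 4.85107 × 5.412 = 303.653 kN.
I_c = b·h³/36 = 3.28 × 3.3³/36 = 3.27426 m⁴.
Centre of pressure: y_p = y_c + I_c/(y_c·A) = 5.52 + 3.27426/(5.52 × 5.412) = 5.52 + 0.109601 = 5.6296 m along the plane.
The resultant acts 1.1 + 0.109601 = 1.2096 m (along the plate) below the hinge at the top edge, so the moment about the hinge is M = F × 1.2096 = 303.653 × 1.2096 = 367.299 kN·m.

M ≈ 367.3 kN·m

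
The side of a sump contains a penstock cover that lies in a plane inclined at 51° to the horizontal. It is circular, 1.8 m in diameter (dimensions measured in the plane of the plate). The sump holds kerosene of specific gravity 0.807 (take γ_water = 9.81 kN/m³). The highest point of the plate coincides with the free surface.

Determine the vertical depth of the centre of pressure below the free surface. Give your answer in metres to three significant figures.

γ = 0.807 × 9.81 = 7.91667 kN/m³.
Let θ = 51° be the plate's angle to the horizontal; measure y along the incline from where the plane meets the free surface. Vertical depth h = y·sinθ with sinθ = 0.777146.
The centroid is at the centre, 0.9 m below the top of the plate, so y_c = 0.9 m and h_c = 0.9 × 0.777146 = 0.699431 m.
A = π(0.9)² = 2.54469 m².
Resultant F = γ·h_c·A = 7.91667 × 0.699431 × 2.54469 = 14.0904 kN.
I_c = πr⁴/4 = π × 0.9⁴/4 = 0.5153 m⁴.
Centre of pressure: y_p = y_c + I_c/(y_c·A) = 0.9 + 0.5153/(0.9 × 2.54469) = 0.9 + 0.225 = 1.125 m along the plane.
Vertically, h_p = y_p·sinθ = 1.125 × 0.777146 = 0.874289 m.

h_p = 0.874 m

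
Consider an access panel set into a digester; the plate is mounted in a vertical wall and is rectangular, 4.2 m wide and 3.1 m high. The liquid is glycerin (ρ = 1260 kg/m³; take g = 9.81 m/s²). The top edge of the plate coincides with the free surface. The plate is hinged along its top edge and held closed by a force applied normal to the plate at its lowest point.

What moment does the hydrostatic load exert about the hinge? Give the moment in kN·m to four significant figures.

γ = ρg = 1260 × 9.81 / 1000 = 12.3606 kN/m³.
The centroid lies 3.1/2 = 1.55 m below the top edge, so the centroid depth is h_c = 1.55 m.
A = 4.2 × 3.1 = 13.02 m².
Resultant F = γ·h_c·A = 12.3606 × 1.55 × 13.02 = 249.449 kN.
I_c = b·h³/12 = 4.2 × 3.1³/12 = 10.4269 m⁴.
Centre of pressure: y_p = y_c + I_c/(y_c·A) = 1.55 + 10.4269/(1.55 × 13.02) = 1.55 + 0.516669 = 2.06667 m along the plane.
The resultant acts 1.55 + 0.516669 = 2.06667 m (along the plate) below the hinge at the top edge, so the moment about the hinge is M = F × 2.06667 = 249.449 × 2.06667 = 515.529 kN·m.

M ≈ 515.5 kN·m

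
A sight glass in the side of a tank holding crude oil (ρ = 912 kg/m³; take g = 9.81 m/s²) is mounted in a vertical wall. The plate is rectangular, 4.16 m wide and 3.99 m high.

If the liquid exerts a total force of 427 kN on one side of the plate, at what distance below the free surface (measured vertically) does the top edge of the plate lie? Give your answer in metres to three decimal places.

d_top ≈ 0.880 m

γ = ρg = 912 × 9.81 / 1000 = 8.94672 kN/m³.
A = 4.16 × 3.99 = 16.5984 m².
From F = γ·h_c·A, the centroid depth is h_c = 427/(8.94672 × 16.5984) = 2.8754 m.
The centroid lies 3.99/2 = 1.995 m below the top edge, so the top edge sits at h_top = 2.8754 − 1.995 = 0.8804 m below the surface.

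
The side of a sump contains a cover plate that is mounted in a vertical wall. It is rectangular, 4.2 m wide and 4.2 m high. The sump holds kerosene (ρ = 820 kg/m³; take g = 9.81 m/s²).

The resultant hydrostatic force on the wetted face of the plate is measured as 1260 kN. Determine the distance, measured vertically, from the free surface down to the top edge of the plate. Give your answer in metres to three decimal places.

d_top ≈ 6.780 m

γ = ρg = 820 × 9.81 / 1000 = 8.0442 kN/m³.
A = 4.2 × 4.2 = 17.64 m².
From F = γ·h_c·A, the centroid depth is h_c = 1260/(8.0442 × 17.64) = 8.87951 m.
The centroid lies 4.2/2 = 2.1 m below the top edge, so the top edge sits at h_top = 8.87951 − 2.1 = 6.77951 m below the surface.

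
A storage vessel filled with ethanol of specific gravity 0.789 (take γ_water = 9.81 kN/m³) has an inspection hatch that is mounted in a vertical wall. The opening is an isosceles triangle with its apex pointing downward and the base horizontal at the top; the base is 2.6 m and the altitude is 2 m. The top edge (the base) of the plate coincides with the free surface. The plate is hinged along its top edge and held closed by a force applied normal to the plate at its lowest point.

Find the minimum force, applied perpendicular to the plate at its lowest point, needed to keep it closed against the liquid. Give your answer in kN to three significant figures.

γ = 0.789 × 9.81 = 7.74009 kN/m³.
With the apex down, the centroid sits h/3 = 2/3 = 0.666667 m below the base (the top edge), so the centroid depth is h_c = 0.666667 m.
A = ½ × 2.6 × 2 = 2.6 m².
Resultant F = γ·h_c·A = 7.74009 × 0.666667 × 2.6 = 13.4162 kN.
I_c = b·h³/36 = 2.6 × 2³/36 = 0.577778 m⁴.
Centre of pressure: y_p = y_c + I_c/(y_c·A) = 0.666667 + 0.577778/(0.666667 × 2.6) = 0.666667 + 0.333333 = 1 m along the plane.
The resultant acts 0.666667 + 0.333333 = 1 m (along the plate) below the hinge at the top edge, so the moment about the hinge is M = F × 1 = 13.4162 × 1 = 13.4162 kN·m.
A normal force at the bottom, 2 m from the hinge, must supply this moment: P = 13.4162/2 = 6.7081 kN.

P ≈ 6.71 kN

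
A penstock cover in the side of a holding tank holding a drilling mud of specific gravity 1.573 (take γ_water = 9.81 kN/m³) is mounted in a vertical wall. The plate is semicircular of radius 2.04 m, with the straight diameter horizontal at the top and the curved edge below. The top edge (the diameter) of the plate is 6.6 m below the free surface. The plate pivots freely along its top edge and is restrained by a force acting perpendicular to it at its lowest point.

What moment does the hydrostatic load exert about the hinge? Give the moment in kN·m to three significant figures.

M ≈ 681 kN·m

γ = 1.573 × 9.81 = 15.43113 kN/m³.
The centroid of a semicircle lies 4r/(3π) = 0.865803 m from the diameter, here below the top edge, so the centroid depth is h_c = 6.6 + 0.865803 = 7.4658 m.
A = πr²/2 = π × 2.04²/2 = 6.53703 m².
Resultant F = γ·h_c·A = 15.43113 × 7.4658 × 6.53703 = 753.103 kN.
I_c = (π/8 − 8/(9π))·r⁴ = 0.109757 × 2.04⁴ = 1.90087 m⁴.
Centre of pressure: y_p = y_c + I_c/(y_c·A) = 7.4658 + 1.90087/(7.4658 × 6.53703) = 7.4658 + 0.0389489 = 7.50475 m along the plane.
The resultant acts 0.865803 + 0.0389489 = 0.904752 m (along the plate) below the hinge at the top edge, so the moment about the hinge is M = F × 0.904752 = 753.103 × 0.904752 = 681.371 kN·m.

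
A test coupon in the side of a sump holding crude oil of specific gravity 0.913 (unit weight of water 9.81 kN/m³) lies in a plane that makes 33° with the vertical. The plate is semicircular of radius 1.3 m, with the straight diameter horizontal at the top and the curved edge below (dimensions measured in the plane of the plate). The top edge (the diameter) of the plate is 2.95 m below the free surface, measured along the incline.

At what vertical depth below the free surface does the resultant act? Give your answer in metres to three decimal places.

h_p = 2.965 m

γ = 0.913 × 9.81 = 8.95653 kN/m³.
The plate makes 33° with the vertical, i.e. θ = 90° − 33° = 57° to the horizontal. Measuring y along the incline from the free-surface line, vertical depth h = y·sinθ with sinθ = 0.838671.
The centroid of a semicircle lies 4r/(3π) = 0.551737 m from the diameter, here below the top edge, so y_c = 2.95 + 0.551737 = 3.50174 m and h_c = 3.50174 × 0.838671 = 2.93681 m.
A = πr²/2 = π × 1.3²/2 = 2.65465 m².
Resultant F = γ·h_c·A = 8.95653 × 2.93681 × 2.65465 = 69.8269 kN.
I_c = (π/8 − 8/(9π))·r⁴ = 0.109757 × 1.3⁴ = 0.313477 m⁴.
Centre of pressure: y_p = y_c + I_c/(y_c·A) = 3.50174 + 0.313477/(3.50174 × 2.65465) = 3.50174 + 0.0337221 = 3.53546 m along the plane.
Vertically, h_p = y_p·sinθ = 3.53546 × 0.838671 = 2.96509 m.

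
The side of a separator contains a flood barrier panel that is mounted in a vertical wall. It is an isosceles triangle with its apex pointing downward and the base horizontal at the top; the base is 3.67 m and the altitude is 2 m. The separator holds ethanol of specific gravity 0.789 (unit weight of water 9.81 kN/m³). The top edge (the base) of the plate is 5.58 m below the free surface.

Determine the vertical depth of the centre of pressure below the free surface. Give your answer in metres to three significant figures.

γ = 0.789 × 9.81 = 7.74009 kN/m³.
With the apex down, the centroid sits h/3 = 2/3 = 0.666667 m below the base (the top edge), so the centroid depth is h_c = 5.58 + 0.666667 = 6.24667 m.
A = ½ × 3.67 × 2 = 3.67 m².
Resultant F = γ·h_c·A = 7.74009 × 6.24667 × 3.67 = 177.444 kN.
I_c = b·h³/36 = 3.67 × 2³/36 = 0.815556 m⁴.
Centre of pressure: y_p = y_c + I_c/(y_c·A) = 6.24667 + 0.815556/(6.24667 × 3.67) = 6.24667 + 0.0355745 = 6.28224 m along the plane.

h_p = 6.28 m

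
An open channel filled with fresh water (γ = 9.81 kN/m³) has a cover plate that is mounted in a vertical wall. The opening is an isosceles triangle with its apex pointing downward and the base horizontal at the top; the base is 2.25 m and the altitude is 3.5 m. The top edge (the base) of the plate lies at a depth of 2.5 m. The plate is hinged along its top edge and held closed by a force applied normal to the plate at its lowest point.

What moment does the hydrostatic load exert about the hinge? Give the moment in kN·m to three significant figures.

M ≈ 192 kN·m

γ = 9.81 kN/m³.
With the apex down, the centroid sits h/3 = 3.5/3 = 1.16667 m below the base (the top edge), so the centroid depth is h_c = 2.5 + 1.16667 = 3.66667 m.
A = ½ × 2.25 × 3.5 = 3.9375 m².
Resultant F = γ·h_c·A = 9.81 × 3.66667 × 3.9375 = 141.632 kN.
I_c = b·h³/36 = 2.25 × 3.5³/36 = 2.67969 m⁴.
Centre of pressure: y_p = y_c + I_c/(y_c·A) = 3.66667 + 2.67969/(3.66667 × 3.9375) = 3.66667 + 0.185606 = 3.85228 m along the plane.
The resultant acts 1.16667 + 0.185606 = 1.35228 m (along the plate) below the hinge at the top edge, so the moment about the hinge is M = F × 1.35228 = 141.632 × 1.35228 = 191.526 kN·m.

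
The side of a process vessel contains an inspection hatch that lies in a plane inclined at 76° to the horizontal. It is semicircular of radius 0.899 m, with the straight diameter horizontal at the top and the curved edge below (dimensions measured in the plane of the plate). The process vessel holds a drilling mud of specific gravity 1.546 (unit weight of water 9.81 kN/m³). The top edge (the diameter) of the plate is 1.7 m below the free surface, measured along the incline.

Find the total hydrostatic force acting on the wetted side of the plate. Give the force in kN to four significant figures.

F ≈ 38.89 kN

γ = 1.546 × 9.81 = 15.16626 kN/m³.
Let θ = 76° be the plate's angle to the horizontal; measure y along the incline from where the plane meets the free surface. Vertical depth h = y·sinθ with sinθ = 0.970296.
The centroid of a semicircle lies 4r/(3π) = 0.381547 m from the diameter, here below the top edge, so y_c = 1.7 + 0.381547 = 2.08155 m and h_c = 2.08155 × 0.970296 = 2.01972 m.
A = πr²/2 = π × 0.899²/2 = 1.26952 m².
Resultant F = γ·h_c·A = 15.16626 × 2.01972 × 1.26952 = 38.8874 kN.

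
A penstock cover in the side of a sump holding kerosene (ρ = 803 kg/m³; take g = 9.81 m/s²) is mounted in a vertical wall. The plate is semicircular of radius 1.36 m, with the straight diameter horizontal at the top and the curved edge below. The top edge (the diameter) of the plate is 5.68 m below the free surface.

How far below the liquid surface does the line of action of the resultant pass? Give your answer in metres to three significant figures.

γ = ρg = 803 × 9.81 / 1000 = 7.87743 kN/m³.
The centroid of a semicircle lies 4r/(3π) = 0.577202 m from the diameter, here below the top edge, so the centroid depth is h_c = 5.68 + 0.577202 = 6.2572 m.
A = πr²/2 = π × 1.36²/2 = 2.90534 m².
Resultant F = γ·h_c·A = 7.87743 × 6.2572 × 2.90534 = 143.206 kN.
I_c = (π/8 − 8/(9π))·r⁴ = 0.109757 × 1.36⁴ = 0.375481 m⁴.
Centre of pressure: y_p = y_c + I_c/(y_c·A) = 6.2572 + 0.375481/(6.2572 × 2.90534) = 6.2572 + 0.0206543 = 6.27785 m along the plane.

h_p = 6.28 m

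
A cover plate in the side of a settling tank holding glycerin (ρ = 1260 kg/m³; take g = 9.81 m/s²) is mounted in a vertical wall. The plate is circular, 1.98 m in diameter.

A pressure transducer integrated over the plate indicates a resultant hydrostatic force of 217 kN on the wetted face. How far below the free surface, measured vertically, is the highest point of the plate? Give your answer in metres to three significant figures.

d_top ≈ 4.71 m

γ = ρg = 1260 × 9.81 / 1000 = 12.3606 kN/m³.
A = π(0.99)² = 3.07907 m².
From F = γ·h_c·A, the centroid depth is h_c = 217/(12.3606 × 3.07907) = 5.70165 m.
The centroid is at the centre, 0.99 m below the top of the plate, so the highest point sits at h_top = 5.70165 − 0.99 = 4.71165 m below the surface.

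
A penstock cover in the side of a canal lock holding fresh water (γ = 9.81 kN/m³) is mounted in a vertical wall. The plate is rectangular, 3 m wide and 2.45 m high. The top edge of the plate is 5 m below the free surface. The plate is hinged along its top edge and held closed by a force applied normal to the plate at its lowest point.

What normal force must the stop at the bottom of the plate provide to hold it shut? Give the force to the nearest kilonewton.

P ≈ 239 kN

γ = 9.81 kN/m³.
The centroid lies 2.45/2 = 1.225 m below the top edge, so the centroid depth is h_c = 5 + 1.225 = 6.225 m.
A = 3 × 2.45 = 7.35 m².
Resultant F = γ·h_c·A = 9.81 × 6.225 × 7.35 = 448.844 kN.
I_c = b·h³/12 = 3 × 2.45³/12 = 3.67653 m⁴.
Centre of pressure: y_p = y_c + I_c/(y_c·A) = 6.225 + 3.67653/(6.225 × 7.35) = 6.225 + 0.0803547 = 6.30535 m along the plane.
The resultant acts 1.225 + 0.0803547 = 1.30535 m (along the plate) below the hinge at the top edge, so the moment about the hinge is M = F × 1.30535 = 448.844 × 1.30535 = 585.899 kN·m.
A normal force at the bottom, 2.45 m from the hinge, must supply this moment: P = 585.899/2.45 = 239.142 kN.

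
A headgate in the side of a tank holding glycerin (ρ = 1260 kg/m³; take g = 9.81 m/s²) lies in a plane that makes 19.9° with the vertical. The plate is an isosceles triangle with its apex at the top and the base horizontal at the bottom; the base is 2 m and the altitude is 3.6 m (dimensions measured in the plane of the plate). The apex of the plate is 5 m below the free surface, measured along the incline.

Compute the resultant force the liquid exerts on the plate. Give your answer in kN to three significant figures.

F ≈ 310 kN

γ = ρg = 1260 × 9.81 / 1000 = 12.3606 kN/m³.
The plate makes 19.9° with the vertical, i.e. θ = 90° − 19.9° = 70.1° to the horizontal. Measuring y along the incline from the free-surface line, vertical depth h = y·sinθ with sinθ = 0.940288.
With the apex up, the centroid sits 2h/3 = 2 × 3.6/3 = 2.4 m below the apex, so y_c = 5 + 2.4 = 7.4 m and h_c = 7.4 × 0.940288 = 6.95813 m.
A = ½ × 2 × 3.6 = 3.6 m².
Resultant F = γ·h_c·A = 12.3606 × 6.95813 × 3.6 = 309.624 kN.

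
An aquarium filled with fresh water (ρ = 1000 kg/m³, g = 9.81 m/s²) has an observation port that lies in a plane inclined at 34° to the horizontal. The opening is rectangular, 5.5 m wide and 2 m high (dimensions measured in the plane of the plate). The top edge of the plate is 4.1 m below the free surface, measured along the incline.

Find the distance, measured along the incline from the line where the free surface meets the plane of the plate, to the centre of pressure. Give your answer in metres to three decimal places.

y_p = 5.165 m

γ = ρg = 1000 × 9.81 = 9810 N/m³ = 9.81 kN/m³.
Let θ = 34° be the plate's angle to the horizontal; measure y along the incline from where the plane meets the free surface. Vertical depth h = y·sinθ with sinθ = 0.559193.
The centroid lies 2/2 = 1 m below the top edge, so y_c = 4.1 + 1 = 5.1 m and h_c = 5.1 × 0.559193 = 2.85188 m.
A = 5.5 × 2 = 11 m².
Resultant F = γ·h_c·A = 9.81 × 2.85188 × 11 = 307.746 kN.
I_c = b·h³/12 = 5.5 × 2³/12 = 3.66667 m⁴.
Centre of pressure: y_p = y_c + I_c/(y_c·A) = 5.1 + 3.66667/(5.1 × 11) = 5.1 + 0.0653595 = 5.16536 m along the plane.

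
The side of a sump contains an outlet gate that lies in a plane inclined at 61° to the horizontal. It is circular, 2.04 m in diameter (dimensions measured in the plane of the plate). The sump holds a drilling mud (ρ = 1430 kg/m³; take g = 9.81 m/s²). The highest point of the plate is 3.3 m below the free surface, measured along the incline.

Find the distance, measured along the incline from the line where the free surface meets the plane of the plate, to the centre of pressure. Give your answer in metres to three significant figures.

y_p = 4.38 m

γ = ρg = 1430 × 9.81 / 1000 = 14.0283 kN/m³.
Let θ = 61° be the plate's angle to the horizontal; measure y along the incline from where the plane meets the free surface. Vertical depth h = y·sinθ with sinθ = 0.874620.
The centroid is at the centre, 1.02 m below the top of the plate, so y_c = 3.3 + 1.02 = 4.32 m and h_c = 4.32 × 0.874620 = 3.77836 m.
A = π(1.02)² = 3.26851 m².
Resultant F = γ·h_c·A = 14.0283 × 3.77836 × 3.26851 = 173.244 kN.
I_c = πr⁴/4 = π × 1.02⁴/4 = 0.85014 m⁴.
Centre of pressure: y_p = y_c + I_c/(y_c·A) = 4.32 + 0.85014/(4.32 × 3.26851) = 4.32 + 0.0602084 = 4.38021 m along the plane.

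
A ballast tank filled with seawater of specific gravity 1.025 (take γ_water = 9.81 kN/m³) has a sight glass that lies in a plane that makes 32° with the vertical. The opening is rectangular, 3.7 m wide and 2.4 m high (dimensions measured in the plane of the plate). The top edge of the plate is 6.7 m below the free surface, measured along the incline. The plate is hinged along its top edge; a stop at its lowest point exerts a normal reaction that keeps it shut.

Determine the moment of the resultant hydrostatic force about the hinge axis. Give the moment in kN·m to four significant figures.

M ≈ 754.2 kN·m

γ = 1.025 × 9.81 = 10.05525 kN/m³.
The plate makes 32° with the vertical, i.e. θ = 90° − 32° = 58° to the horizontal. Measuring y along the incline from the free-surface line, vertical depth h = y·sinθ with sinθ = 0.848048.
The centroid lies 2.4/2 = 1.2 m below the top edge, so y_c = 6.7 + 1.2 = 7.9 m and h_c = 7.9 × 0.848048 = 6.69958 m.
A = 3.7 × 2.4 = 8.88 m².
Resultant F = γ·h_c·A = 10.05525 × 6.69958 × 8.88 = 598.21 kN.
I_c = b·h³/12 = 3.7 × 2.4³/12 = 4.2624 m⁴.
Centre of pressure: y_p = y_c + I_c/(y_c·A) = 7.9 + 4.2624/(7.9 × 8.88) = 7.9 + 0.0607595 = 7.96076 m along the plane.
The resultant acts 1.2 + 0.0607595 = 1.26076 m (along the plate) below the hinge at the top edge, so the moment about the hinge is M = F × 1.26076 = 598.21 × 1.26076 = 754.199 kN·m.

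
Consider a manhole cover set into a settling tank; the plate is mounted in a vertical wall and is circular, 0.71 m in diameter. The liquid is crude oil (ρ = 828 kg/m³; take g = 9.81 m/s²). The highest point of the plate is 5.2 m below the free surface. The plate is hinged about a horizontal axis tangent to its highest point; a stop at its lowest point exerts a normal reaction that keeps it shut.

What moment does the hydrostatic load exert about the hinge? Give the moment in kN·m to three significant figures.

γ = ρg = 828 × 9.81 / 1000 = 8.12268 kN/m³.
The centroid is at the centre, 0.355 m below the top of the plate, so the centroid depth is h_c = 5.2 + 0.355 = 5.555 m.
A = π(0.355)² = 0.395919 m².
Resultant F = γ·h_c·A = 8.12268 × 5.555 × 0.395919 = 17.8645 kN.
I_c = πr⁴/4 = π × 0.355⁴/4 = 0.0124739 m⁴.
Centre of pressure: y_p = y_c + I_c/(y_c·A) = 5.555 + 0.0124739/(5.555 × 0.395919) = 5.555 + 0.00567168 = 5.56067 m along the plane.
The resultant acts 0.355 + 0.00567168 = 0.360672 m (along the plate) below the hinge at the top edge, so the moment about the hinge is M = F × 0.360672 = 17.8645 × 0.360672 = 6.44322 kN·m.

M ≈ 6.44 kN·m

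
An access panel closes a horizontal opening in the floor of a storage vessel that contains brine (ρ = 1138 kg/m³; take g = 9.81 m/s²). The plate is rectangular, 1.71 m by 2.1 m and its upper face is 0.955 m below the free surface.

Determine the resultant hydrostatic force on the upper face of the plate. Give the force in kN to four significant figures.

F ≈ 38.29 kN

γ = ρg = 1138 × 9.81 / 1000 = 11.16378 kN/m³.
The plate is horizontal, so pressure is uniform at p = γ·h = 11.16378 × 0.955 = 10.6614 kN/m².
A = 1.71 × 2.1 = 3.591 m².
F = p·A = 10.6614 × 3.591 = 38.2851 kN.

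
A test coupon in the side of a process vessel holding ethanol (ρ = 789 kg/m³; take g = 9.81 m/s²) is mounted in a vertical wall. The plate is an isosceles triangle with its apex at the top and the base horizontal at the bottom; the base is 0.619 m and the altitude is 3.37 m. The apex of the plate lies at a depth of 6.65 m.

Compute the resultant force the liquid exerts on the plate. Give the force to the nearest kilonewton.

γ = ρg = 789 × 9.81 / 1000 = 7.74009 kN/m³.
With the apex up, the centroid sits 2h/3 = 2 × 3.37/3 = 2.24667 m below the apex, so the centroid depth is h_c = 6.65 + 2.24667 = 8.89667 m.
A = ½ × 0.619 × 3.37 = 1.04302 m².
Resultant F = γ·h_c·A = 7.74009 × 8.89667 × 1.04302 = 71.8234 kN.

F ≈ 72 kN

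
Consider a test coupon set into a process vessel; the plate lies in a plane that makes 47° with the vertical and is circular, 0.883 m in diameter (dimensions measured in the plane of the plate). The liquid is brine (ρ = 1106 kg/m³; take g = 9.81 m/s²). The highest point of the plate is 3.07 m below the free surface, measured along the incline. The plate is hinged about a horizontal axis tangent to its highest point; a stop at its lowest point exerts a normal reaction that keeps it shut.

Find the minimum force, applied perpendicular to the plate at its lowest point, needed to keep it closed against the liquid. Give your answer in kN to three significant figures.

γ = ρg = 1106 × 9.81 / 1000 = 10.84986 kN/m³.
The plate makes 47° with the vertical, i.e. θ = 90° − 47° = 43° to the horizontal. Measuring y along the incline from the free-surface line, vertical depth h = y·sinθ with sinθ = 0.681998.
The centroid is at the centre, 0.4415 m below the top of the plate, so y_c = 3.07 + 0.4415 = 3.5115 m and h_c = 3.5115 × 0.681998 = 2.39484 m.
A = π(0.4415)² = 0.612366 m².
Resultant F = γ·h_c·A = 10.84986 × 2.39484 × 0.612366 = 15.9115 kN.
I_c = πr⁴/4 = π × 0.4415⁴/4 = 0.029841 m⁴.
Centre of pressure: y_p = y_c + I_c/(y_c·A) = 3.5115 + 0.029841/(3.5115 × 0.612366) = 3.5115 + 0.0138774 = 3.52538 m along the plane.
The resultant acts 0.4415 + 0.0138774 = 0.455377 m (along the plate) below the hinge at the top edge, so the moment about the hinge is M = F × 0.455377 = 15.9115 × 0.455377 = 7.24573 kN·m.
A normal force at the bottom, 0.883 m from the hinge, must supply this moment: P = 7.24573/0.883 = 8.20581 kN.

P ≈ 8.21 kN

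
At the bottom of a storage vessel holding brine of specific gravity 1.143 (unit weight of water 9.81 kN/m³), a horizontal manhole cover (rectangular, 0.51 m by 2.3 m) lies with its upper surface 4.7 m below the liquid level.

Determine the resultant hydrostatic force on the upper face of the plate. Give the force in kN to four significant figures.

F ≈ 61.82 kN

γ = 1.143 × 9.81 = 11.21283 kN/m³.
The plate is horizontal, so pressure is uniform at p = γ·h = 11.21283 × 4.7 = 52.7003 kN/m².
A = 0.51 × 2.3 = 1.173 m².
F = p·A = 52.7003 × 1.173 = 61.8175 kN.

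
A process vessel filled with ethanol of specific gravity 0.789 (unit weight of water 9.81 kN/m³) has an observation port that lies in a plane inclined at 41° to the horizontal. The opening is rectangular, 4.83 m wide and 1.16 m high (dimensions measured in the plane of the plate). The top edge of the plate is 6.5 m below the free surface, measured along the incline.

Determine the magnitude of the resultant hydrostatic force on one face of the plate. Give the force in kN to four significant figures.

γ = 0.789 × 9.81 = 7.74009 kN/m³.
Let θ = 41° be the plate's angle to the horizontal; measure y along the incline from where the plane meets the free surface. Vertical depth h = y·sinθ with sinθ = 0.656059.
The centroid lies 1.16/2 = 0.58 m below the top edge, so y_c = 6.5 + 0.58 = 7.08 m and h_c = 7.08 × 0.656059 = 4.6449 m.
A = 4.83 × 1.16 = 5.6028 m².
Resultant F = γ·h_c·A = 7.74009 × 4.6449 × 5.6028 = 201.432 kN.

F ≈ 201.4 kN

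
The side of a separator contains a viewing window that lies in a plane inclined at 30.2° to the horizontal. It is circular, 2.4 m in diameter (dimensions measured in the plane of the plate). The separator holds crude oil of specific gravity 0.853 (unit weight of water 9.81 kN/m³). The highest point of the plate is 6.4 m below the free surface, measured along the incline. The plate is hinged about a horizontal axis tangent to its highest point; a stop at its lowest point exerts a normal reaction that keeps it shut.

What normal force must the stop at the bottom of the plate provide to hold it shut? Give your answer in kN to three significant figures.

γ = 0.853 × 9.81 = 8.36793 kN/m³.
Let θ = 30.2° be the plate's angle to the horizontal; measure y along the incline from where the plane meets the free surface. Vertical depth h = y·sinθ with sinθ = 0.503020.
The centroid is at the centre, 1.2 m below the top of the plate, so y_c = 6.4 + 1.2 = 7.6 m and h_c = 7.6 × 0.503020 = 3.82295 m.
A = π(1.2)² = 4.52389 m².
Resultant F = γ·h_c·A = 8.36793 × 3.82295 × 4.52389 = 144.72 kN.
I_c = πr⁴/4 = π × 1.2⁴/4 = 1.6286 m⁴.
Centre of pressure: y_p = y_c + I_c/(y_c·A) = 7.6 + 1.6286/(7.6 × 4.52389) = 7.6 + 0.0473684 = 7.64737 m along the plane.
The resultant acts 1.2 + 0.0473684 = 1.24737 m (along the plate) below the hinge at the top edge, so the moment about the hinge is M = F × 1.24737 = 144.72 × 1.24737 = 180.519 kN·m.
A normal force at the bottom, 2.4 m from the hinge, must supply this moment: P = 180.519/2.4 = 75.2163 kN.

P ≈ 75.2 kN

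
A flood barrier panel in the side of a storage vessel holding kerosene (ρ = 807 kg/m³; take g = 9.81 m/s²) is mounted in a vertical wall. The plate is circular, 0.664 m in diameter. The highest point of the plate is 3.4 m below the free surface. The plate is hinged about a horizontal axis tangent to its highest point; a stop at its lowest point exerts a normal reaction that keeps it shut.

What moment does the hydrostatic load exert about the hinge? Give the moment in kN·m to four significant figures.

M ≈ 3.472 kN·m

γ = ρg = 807 × 9.81 / 1000 = 7.91667 kN/m³.
The centroid is at the centre, 0.332 m below the top of the plate, so the centroid depth is h_c = 3.4 + 0.332 = 3.732 m.
A = π(0.332)² = 0.346279 m².
Resultant F = γ·h_c·A = 7.91667 × 3.732 × 0.346279 = 10.2308 kN.
I_c = πr⁴/4 = π × 0.332⁴/4 = 0.00954206 m⁴.
Centre of pressure: y_p = y_c + I_c/(y_c·A) = 3.732 + 0.00954206/(3.732 × 0.346279) = 3.732 + 0.00738371 = 3.73938 m along the plane.
The resultant acts 0.332 + 0.00738371 = 0.339384 m (along the plate) below the hinge at the top edge, so the moment about the hinge is M = F × 0.339384 = 10.2308 × 0.339384 = 3.47217 kN·m.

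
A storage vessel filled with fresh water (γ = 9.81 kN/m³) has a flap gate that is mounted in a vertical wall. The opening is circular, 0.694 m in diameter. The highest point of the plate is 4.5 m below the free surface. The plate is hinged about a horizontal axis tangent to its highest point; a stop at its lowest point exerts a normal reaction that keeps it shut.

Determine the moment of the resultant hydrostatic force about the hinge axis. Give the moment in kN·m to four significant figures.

γ = 9.81 kN/m³.
The centroid is at the centre, 0.347 m below the top of the plate, so the centroid depth is h_c = 4.5 + 0.347 = 4.847 m.
A = π(0.347)² = 0.378276 m².
Resultant F = γ·h_c·A = 9.81 × 4.847 × 0.378276 = 17.9867 kN.
I_c = πr⁴/4 = π × 0.347⁴/4 = 0.011387 m⁴.
Centre of pressure: y_p = y_c + I_c/(y_c·A) = 4.847 + 0.011387/(4.847 × 0.378276) = 4.847 + 0.00621051 = 4.85321 m along the plane.
The resultant acts 0.347 + 0.00621051 = 0.353211 m (along the plate) below the hinge at the top edge, so the moment about the hinge is M = F × 0.353211 = 17.9867 × 0.353211 = 6.3531 kN·m.

M ≈ 6.353 kN·m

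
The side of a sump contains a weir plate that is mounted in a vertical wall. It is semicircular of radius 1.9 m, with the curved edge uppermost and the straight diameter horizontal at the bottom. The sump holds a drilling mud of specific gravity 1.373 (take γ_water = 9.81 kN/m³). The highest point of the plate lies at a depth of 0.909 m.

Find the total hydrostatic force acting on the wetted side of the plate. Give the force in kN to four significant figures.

F ≈ 153.0 kN

γ = 1.373 × 9.81 = 13.46913 kN/m³.
The centroid lies 4r/(3π) = 0.806385 m above the diameter, so r − 4r/(3π) = 1.9 − 0.806385 = 1.09361 m below the topmost point, so the centroid depth is h_c = 0.909 + 1.09361 = 2.00261 m.
A = πr²/2 = π × 1.9²/2 = 5.67057 m².
Resultant F = γ·h_c·A = 13.46913 × 2.00261 × 5.67057 = 152.955 kN.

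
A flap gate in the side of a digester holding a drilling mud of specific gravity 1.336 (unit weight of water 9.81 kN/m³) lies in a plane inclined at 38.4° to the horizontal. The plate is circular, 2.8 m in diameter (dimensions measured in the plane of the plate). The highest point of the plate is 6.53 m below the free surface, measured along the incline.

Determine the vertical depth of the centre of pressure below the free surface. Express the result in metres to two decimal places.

h_p = 4.96 m

γ = 1.336 × 9.81 = 13.10616 kN/m³.
Let θ = 38.4° be the plate's angle to the horizontal; measure y along the incline from where the plane meets the free surface. Vertical depth h = y·sinθ with sinθ = 0.621148.
The centroid is at the centre, 1.4 m below the top of the plate, so y_c = 6.53 + 1.4 = 7.93 m and h_c = 7.93 × 0.621148 = 4.9257 m.
A = π(1.4)² = 6.15752 m².
Resultant F = γ·h_c·A = 13.10616 × 4.9257 × 6.15752 = 397.511 kN.
I_c = πr⁴/4 = π × 1.4⁴/4 = 3.01719 m⁴.
Centre of pressure: y_p = y_c + I_c/(y_c·A) = 7.93 + 3.01719/(7.93 × 6.15752) = 7.93 + 0.0617908 = 7.99179 m along the plane.
Vertically, h_p = y_p·sinθ = 7.99179 × 0.621148 = 4.96408 m.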